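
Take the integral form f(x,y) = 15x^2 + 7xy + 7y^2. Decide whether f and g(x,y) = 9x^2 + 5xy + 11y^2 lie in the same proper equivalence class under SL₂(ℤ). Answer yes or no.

D₁ = -371, D₂ = -371
f: flip: (15,7,7)→(7,-7,15)
f: translate: b→7 (≡-7 mod 14), so (7,-7,15)→(7,7,15)
f: reduced (well bottom): (7,7,15) with a≤c, −a<b≤a
g: reduced (well bottom): (9,5,11) with a≤c, −a<b≤a
reduced forms (7, 7, 15) vs (9, 5, 11) ⇒ inequivalent

no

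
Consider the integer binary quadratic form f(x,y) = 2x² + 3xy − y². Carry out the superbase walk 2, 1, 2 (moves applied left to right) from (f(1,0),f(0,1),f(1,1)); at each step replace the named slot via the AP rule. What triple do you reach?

start (2,-1,4) = (f(1,0),f(0,1),f(1,1))
replace slot 2: 2·(2+4) − (-1) = 13 → (2,13,4)
replace slot 1: 2·(13+4) − 2 = 32 → (32,13,4)
replace slot 2: 2·(32+4) − 13 = 59 → (32,59,4)

32,59,4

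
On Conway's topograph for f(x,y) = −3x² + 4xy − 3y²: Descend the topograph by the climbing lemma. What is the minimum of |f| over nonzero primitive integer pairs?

translate: b→2 (≡-4 mod 6), so (3,-4,3)→(3,2,2)
flip: (3,2,2)→(2,-2,3)
translate: b→2 (≡-2 mod 4), so (2,-2,3)→(2,2,3)
reduced (well bottom): (2,2,3) with a≤c, −a<b≤a
well minimum |f| = |-2| = 2 (negative-definite)

2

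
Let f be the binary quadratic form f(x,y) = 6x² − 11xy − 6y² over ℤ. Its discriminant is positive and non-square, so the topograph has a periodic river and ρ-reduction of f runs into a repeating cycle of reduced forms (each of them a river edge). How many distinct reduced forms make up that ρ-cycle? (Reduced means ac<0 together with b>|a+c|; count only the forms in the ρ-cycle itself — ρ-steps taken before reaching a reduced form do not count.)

D = 265, ⌊√D⌋ = 16
descent: ρ → (-6,11,6)  [lands on river]
river: ρ → (6,13,-4)
river: ρ → (-4,11,9)
river: ρ → (9,7,-6)
river: ρ → (-6,5,10)
river: ρ → (10,15,-1)
river: ρ → (-1,15,10)
river: ρ → (10,5,-6)
river: ρ → (-6,7,9)
river: ρ → (9,11,-4)
river: ρ → (-4,13,6)
river: ρ → (6,11,-6)
river: ρ → (-6,13,4)
river: ρ → (4,11,-9)
river: ρ → (-9,7,6)
river: ρ → (6,5,-10)
river: ρ → (-10,15,1)
river: ρ → (1,15,-10)
river: ρ → (-10,5,6)
river: ρ → (6,7,-9)
river: ρ → (-9,11,4)
river: ρ → (4,13,-6)
ρ-cycle length = 22 (tail of 1 descent step not counted)

22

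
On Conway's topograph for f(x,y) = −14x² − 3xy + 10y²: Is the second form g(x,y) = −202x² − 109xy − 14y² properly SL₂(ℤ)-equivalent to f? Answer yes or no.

D₁ = 569, D₂ = 569
river cycle of f (length 42): (10, 23, -1), (-1, 23, 10), (10, 17, -7), (-7, 11, 16), (16, 21, -2), (-2, 23, 5), (5, 17, -14), (-14, 11, 8), (8, 21, -4), (-4, 19, 13), … (32 more)
river cycle of g (length 42): (10, 23, -1), (-1, 23, 10), (10, 17, -7), (-7, 11, 16), (16, 21, -2), (-2, 23, 5), (5, 17, -14), (-14, 11, 8), (8, 21, -4), (-4, 19, 13), … (32 more)
cycles coincide ⇒ equivalent

yes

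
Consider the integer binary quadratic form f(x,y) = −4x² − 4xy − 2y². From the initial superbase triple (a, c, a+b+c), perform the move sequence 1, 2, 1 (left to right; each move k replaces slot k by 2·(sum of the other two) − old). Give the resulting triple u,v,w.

start (-4,-2,-10) = (f(1,0),f(0,1),f(1,1))
replace slot 1: 2·((-2)+(-10)) − (-4) = -20 → (-20,-2,-10)
replace slot 2: 2·((-20)+(-10)) − (-2) = -58 → (-20,-58,-10)
replace slot 1: 2·((-58)+(-10)) − (-20) = -116 → (-116,-58,-10)

-116,-58,-10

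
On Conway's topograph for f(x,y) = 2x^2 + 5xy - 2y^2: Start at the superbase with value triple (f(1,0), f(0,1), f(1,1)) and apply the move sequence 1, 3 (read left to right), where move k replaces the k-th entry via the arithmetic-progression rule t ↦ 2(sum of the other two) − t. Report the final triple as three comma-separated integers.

start (2,-2,5) = (f(1,0),f(0,1),f(1,1))
replace slot 1: 2·((-2)+5) − 2 = 4 → (4,-2,5)
replace slot 3: 2·(4+(-2)) − 5 = -1 → (4,-2,-1)

4,-2,-1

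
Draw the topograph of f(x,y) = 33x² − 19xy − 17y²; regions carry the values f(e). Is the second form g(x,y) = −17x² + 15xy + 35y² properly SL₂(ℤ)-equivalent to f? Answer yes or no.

D₁ = 2605, D₂ = 2605
river cycle of f (length 6): (-17, 19, 33), (33, 47, -3), (-3, 49, 17), (17, 19, -33), (-33, 47, 3), (3, 49, -17)
river cycle of g (length 6): (-17, 49, 3), (3, 47, -33), (-33, 19, 17), (17, 49, -3), (-3, 47, 33), (33, 19, -17)
cycles differ ⇒ inequivalent

no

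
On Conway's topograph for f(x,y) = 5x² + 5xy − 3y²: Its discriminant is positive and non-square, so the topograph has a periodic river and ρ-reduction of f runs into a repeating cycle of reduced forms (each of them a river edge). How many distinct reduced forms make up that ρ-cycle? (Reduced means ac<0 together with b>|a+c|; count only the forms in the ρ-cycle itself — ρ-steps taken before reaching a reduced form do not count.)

D = 85, ⌊√D⌋ = 9
river: ρ → (-3,7,3)
river: ρ → (3,5,-5)
river: ρ → (-5,5,3)
river: ρ → (3,7,-3)
river: ρ → (-3,5,5)
river: ρ → (5,5,-3)
ρ-cycle length = 6 (tail of 0 descent steps not counted)

6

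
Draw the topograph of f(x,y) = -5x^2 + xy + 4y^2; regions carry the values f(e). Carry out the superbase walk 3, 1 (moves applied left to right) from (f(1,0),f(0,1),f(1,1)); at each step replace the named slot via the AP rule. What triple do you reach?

start (-5,4,0) = (f(1,0),f(0,1),f(1,1))
replace slot 3: 2·((-5)+4) − 0 = -2 → (-5,4,-2)
replace slot 1: 2·(4+(-2)) − (-5) = 9 → (9,4,-2)

9,4,-2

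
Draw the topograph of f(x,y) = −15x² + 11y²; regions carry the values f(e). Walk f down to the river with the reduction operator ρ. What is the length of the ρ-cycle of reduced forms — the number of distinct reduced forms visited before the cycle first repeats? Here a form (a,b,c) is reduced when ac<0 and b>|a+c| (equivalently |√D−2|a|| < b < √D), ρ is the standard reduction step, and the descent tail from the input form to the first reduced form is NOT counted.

D = 660, ⌊√D⌋ = 25
descent: ρ → (11,22,-4)  [lands on river]
river: ρ → (-4,18,21)
river: ρ → (21,24,-1)
river: ρ → (-1,24,21)
river: ρ → (21,18,-4)
river: ρ → (-4,22,11)
ρ-cycle length = 6 (tail of 1 descent step not counted)

6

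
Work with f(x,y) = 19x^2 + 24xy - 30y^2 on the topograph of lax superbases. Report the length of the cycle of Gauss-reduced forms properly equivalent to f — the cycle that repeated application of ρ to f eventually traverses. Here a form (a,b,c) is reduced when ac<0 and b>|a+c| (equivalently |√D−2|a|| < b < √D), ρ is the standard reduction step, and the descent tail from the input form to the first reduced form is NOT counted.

D = 2856, ⌊√D⌋ = 53
river: ρ → (-30,36,13)
river: ρ → (13,42,-21)
river: ρ → (-21,42,13)
river: ρ → (13,36,-30)
river: ρ → (-30,24,19)
river: ρ → (19,52,-2)
river: ρ → (-2,52,19)
river: ρ → (19,24,-30)
ρ-cycle length = 8 (tail of 0 descent steps not counted)

8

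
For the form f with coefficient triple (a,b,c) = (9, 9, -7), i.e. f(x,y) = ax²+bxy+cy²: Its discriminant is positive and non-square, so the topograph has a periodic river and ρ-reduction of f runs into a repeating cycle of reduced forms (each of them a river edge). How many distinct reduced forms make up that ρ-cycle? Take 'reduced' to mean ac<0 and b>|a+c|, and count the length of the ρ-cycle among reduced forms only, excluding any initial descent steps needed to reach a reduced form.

D = 333, ⌊√D⌋ = 18
river: ρ → (-7,5,11)
river: ρ → (11,17,-1)
river: ρ → (-1,17,11)
river: ρ → (11,5,-7)
river: ρ → (-7,9,9)
river: ρ → (9,9,-7)
ρ-cycle length = 6 (tail of 0 descent steps not counted)

6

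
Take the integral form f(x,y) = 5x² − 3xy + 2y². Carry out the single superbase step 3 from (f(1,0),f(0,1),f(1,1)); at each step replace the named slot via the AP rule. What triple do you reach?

start (5,2,4) = (f(1,0),f(0,1),f(1,1))
replace slot 3: 2·(5+2) − 4 = 10 → (5,2,10)

5,2,10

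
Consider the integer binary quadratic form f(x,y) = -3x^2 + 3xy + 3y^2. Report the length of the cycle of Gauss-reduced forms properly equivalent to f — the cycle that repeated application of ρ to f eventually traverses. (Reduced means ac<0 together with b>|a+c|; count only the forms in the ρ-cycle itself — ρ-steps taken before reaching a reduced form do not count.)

D = 45, ⌊√D⌋ = 6
river: ρ → (3,3,-3)
river: ρ → (-3,3,3)
ρ-cycle length = 2 (tail of 0 descent steps not counted)

2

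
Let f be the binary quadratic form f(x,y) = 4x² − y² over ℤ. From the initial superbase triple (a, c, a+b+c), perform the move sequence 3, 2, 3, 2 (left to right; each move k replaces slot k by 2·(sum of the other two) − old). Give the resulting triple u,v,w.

start (4,-1,3) = (f(1,0),f(0,1),f(1,1))
replace slot 3: 2·(4+(-1)) − 3 = 3 → (4,-1,3)
replace slot 2: 2·(4+3) − (-1) = 15 → (4,15,3)
replace slot 3: 2·(4+15) − 3 = 35 → (4,15,35)
replace slot 2: 2·(4+35) − 15 = 63 → (4,63,35)

4,63,35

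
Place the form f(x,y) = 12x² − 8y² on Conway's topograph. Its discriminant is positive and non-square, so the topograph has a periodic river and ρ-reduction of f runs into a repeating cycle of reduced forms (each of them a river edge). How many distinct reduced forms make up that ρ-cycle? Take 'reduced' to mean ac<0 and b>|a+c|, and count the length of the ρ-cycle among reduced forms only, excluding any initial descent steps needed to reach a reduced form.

D = 384, ⌊√D⌋ = 19
descent: ρ → (-8,16,4)  [lands on river]
river: ρ → (4,16,-8)
ρ-cycle length = 2 (tail of 1 descent step not counted)

2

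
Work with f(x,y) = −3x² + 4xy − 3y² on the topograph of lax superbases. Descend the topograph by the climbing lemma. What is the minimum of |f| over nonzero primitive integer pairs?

translate: b→2 (≡-4 mod 6), so (3,-4,3)→(3,2,2)
flip: (3,2,2)→(2,-2,3)
translate: b→2 (≡-2 mod 4), so (2,-2,3)→(2,2,3)
reduced (well bottom): (2,2,3) with a≤c, −a<b≤a
well minimum |f| = |-2| = 2 (negative-definite)

2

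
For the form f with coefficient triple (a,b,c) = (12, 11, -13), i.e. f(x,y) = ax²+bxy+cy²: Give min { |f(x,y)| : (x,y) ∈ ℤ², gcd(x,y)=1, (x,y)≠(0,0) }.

river: ρ → (-13,15,10)
river: ρ → (10,25,-3)
river: ρ → (-3,23,18)
river: ρ → (18,13,-8)
river: ρ → (-8,19,12)
river: ρ → (12,5,-15)
river: ρ → (-15,25,2)
river: ρ → (2,27,-2)
river: ρ → (-2,25,15)
river: ρ → (15,5,-12)
river: ρ → (-12,19,8)
river: ρ → (8,13,-18)
river: ρ → (-18,23,3)
river: ρ → (3,25,-10)
river: ρ → (-10,15,13)
river: ρ → (13,11,-12)
river: ρ → (-12,13,12)
river: ρ → (12,11,-13)
closes: descent 0, river 18
min |a| on river = 2

2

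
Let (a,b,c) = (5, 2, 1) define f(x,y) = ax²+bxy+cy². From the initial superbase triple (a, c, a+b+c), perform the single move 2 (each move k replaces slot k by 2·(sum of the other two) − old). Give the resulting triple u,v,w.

start (5,1,8) = (f(1,0),f(0,1),f(1,1))
replace slot 2: 2·(5+8) − 1 = 25 → (5,25,8)

5,25,8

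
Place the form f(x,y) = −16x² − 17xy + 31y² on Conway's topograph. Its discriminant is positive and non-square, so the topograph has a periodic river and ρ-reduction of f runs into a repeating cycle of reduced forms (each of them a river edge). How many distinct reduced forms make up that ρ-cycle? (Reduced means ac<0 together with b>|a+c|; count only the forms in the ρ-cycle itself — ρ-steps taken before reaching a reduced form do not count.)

D = 2273, ⌊√D⌋ = 47
descent: ρ → (31,17,-16)  [lands on river]
river: ρ → (-16,47,1)
river: ρ → (1,47,-16)
river: ρ → (-16,17,31)
river: ρ → (31,45,-2)
river: ρ → (-2,47,8)
river: ρ → (8,33,-37)
river: ρ → (-37,41,4)
river: ρ → (4,47,-4)
river: ρ → (-4,41,37)
river: ρ → (37,33,-8)
river: ρ → (-8,47,2)
river: ρ → (2,45,-31)
river: ρ → (-31,17,16)
river: ρ → (16,47,-1)
river: ρ → (-1,47,16)
river: ρ → (16,17,-31)
river: ρ → (-31,45,2)
river: ρ → (2,47,-8)
river: ρ → (-8,33,37)
river: ρ → (37,41,-4)
river: ρ → (-4,47,4)
river: ρ → (4,41,-37)
river: ρ → (-37,33,8)
river: ρ → (8,47,-2)
river: ρ → (-2,45,31)
ρ-cycle length = 26 (tail of 1 descent step not counted)

26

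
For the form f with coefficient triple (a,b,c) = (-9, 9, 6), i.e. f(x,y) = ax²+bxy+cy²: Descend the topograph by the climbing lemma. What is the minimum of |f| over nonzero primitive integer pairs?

river: ρ → (6,15,-3)
river: ρ → (-3,15,6)
river: ρ → (6,9,-9)
river: ρ → (-9,9,6)
closes: descent 0, river 4
min |a| on river = 3

3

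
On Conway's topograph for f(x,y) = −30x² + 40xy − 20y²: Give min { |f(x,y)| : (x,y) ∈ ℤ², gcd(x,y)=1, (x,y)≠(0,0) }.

translate: b→20 (≡-40 mod 60), so (30,-40,20)→(30,20,10)
flip: (30,20,10)→(10,-20,30)
translate: b→0 (≡-20 mod 20), so (10,-20,30)→(10,0,20)
reduced (well bottom): (10,0,20) with a≤c, −a<b≤a
well minimum |f| = |-10| = 10 (negative-definite)

10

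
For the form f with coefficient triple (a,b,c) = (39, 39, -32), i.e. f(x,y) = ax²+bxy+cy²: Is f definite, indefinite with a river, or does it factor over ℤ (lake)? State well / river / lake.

D = b²−4ac = 39² − 4·39·(-32) = 6513
D > 0 non-square ⇒ indefinite ⇒ periodic river

river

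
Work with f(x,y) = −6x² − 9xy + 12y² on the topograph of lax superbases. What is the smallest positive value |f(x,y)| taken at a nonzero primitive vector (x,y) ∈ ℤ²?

descent: ρ → (12,9,-6)  [lands on river]
river: ρ → (-6,15,6)
river: ρ → (6,9,-12)
river: ρ → (-12,15,3)
river: ρ → (3,15,-12)
river: ρ → (-12,9,6)
river: ρ → (6,15,-6)
river: ρ → (-6,9,12)
river: ρ → (12,15,-3)
river: ρ → (-3,15,12)
closes: descent 1, river 10
min |a| on river = 3

3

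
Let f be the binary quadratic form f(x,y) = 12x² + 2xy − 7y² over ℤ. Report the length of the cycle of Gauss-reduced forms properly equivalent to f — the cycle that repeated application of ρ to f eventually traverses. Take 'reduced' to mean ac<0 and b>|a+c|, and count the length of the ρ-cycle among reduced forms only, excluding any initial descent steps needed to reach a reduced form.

D = 340, ⌊√D⌋ = 18
descent: ρ → (-7,12,7)  [lands on river]
river: ρ → (7,16,-3)
river: ρ → (-3,14,12)
river: ρ → (12,10,-5)
river: ρ → (-5,10,12)
river: ρ → (12,14,-3)
river: ρ → (-3,16,7)
river: ρ → (7,12,-7)
river: ρ → (-7,16,3)
river: ρ → (3,14,-12)
river: ρ → (-12,10,5)
river: ρ → (5,10,-12)
river: ρ → (-12,14,3)
river: ρ → (3,16,-7)
ρ-cycle length = 14 (tail of 1 descent step not counted)

14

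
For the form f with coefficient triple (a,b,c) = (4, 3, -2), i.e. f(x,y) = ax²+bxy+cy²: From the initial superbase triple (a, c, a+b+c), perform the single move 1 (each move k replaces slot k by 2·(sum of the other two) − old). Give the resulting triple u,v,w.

start (4,-2,5) = (f(1,0),f(0,1),f(1,1))
replace slot 1: 2·((-2)+5) − 4 = 2 → (2,-2,5)

2,-2,5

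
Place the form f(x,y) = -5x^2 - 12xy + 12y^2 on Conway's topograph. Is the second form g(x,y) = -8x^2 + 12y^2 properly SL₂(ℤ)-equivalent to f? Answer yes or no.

D₁ = 384, D₂ = 384
river cycle of f (length 4): (12, 12, -5), (-5, 18, 3), (3, 18, -5), (-5, 12, 12)
river cycle of g (length 2): (-8, 16, 4), (4, 16, -8)
cycles differ ⇒ inequivalent

no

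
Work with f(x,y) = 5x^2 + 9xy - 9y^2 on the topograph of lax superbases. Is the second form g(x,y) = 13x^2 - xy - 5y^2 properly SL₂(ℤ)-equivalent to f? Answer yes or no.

D₁ = 261, D₂ = 261
river cycle of f (length 8): (-9, 9, 5), (5, 11, -7), (-7, 3, 9), (9, 15, -1), (-1, 15, 9), (9, 3, -7), (-7, 11, 5), (5, 9, -9)
river cycle of g (length 8): (-5, 11, 7), (7, 3, -9), (-9, 15, 1), (1, 15, -9), (-9, 3, 7), (7, 11, -5), (-5, 9, 9), (9, 9, -5)
cycles differ ⇒ inequivalent

no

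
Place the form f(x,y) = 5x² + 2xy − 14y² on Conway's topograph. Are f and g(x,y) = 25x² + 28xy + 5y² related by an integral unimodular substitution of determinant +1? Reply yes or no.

D₁ = 284, D₂ = 284
river cycle of f (length 8): (5, 12, -7), (-7, 16, 1), (1, 16, -7), (-7, 12, 5), (5, 8, -11), (-11, 14, 2), (2, 14, -11), (-11, 8, 5)
river cycle of g (length 8): (5, 12, -7), (-7, 16, 1), (1, 16, -7), (-7, 12, 5), (5, 8, -11), (-11, 14, 2), (2, 14, -11), (-11, 8, 5)
cycles coincide ⇒ equivalent

yes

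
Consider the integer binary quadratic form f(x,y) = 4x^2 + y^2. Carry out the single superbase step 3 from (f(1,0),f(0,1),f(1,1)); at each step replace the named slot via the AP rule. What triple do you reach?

start (4,1,5) = (f(1,0),f(0,1),f(1,1))
replace slot 3: 2·(4+1) − 5 = 5 → (4,1,5)

4,1,5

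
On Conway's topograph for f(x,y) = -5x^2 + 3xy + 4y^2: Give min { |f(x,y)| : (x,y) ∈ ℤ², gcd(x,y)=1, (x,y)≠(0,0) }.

river: ρ → (4,5,-4)
river: ρ → (-4,3,5)
river: ρ → (5,7,-2)
river: ρ → (-2,9,1)
river: ρ → (1,9,-2)
river: ρ → (-2,7,5)
river: ρ → (5,3,-4)
river: ρ → (-4,5,4)
river: ρ → (4,3,-5)
river: ρ → (-5,7,2)
river: ρ → (2,9,-1)
river: ρ → (-1,9,2)
river: ρ → (2,7,-5)
river: ρ → (-5,3,4)
closes: descent 0, river 14
min |a| on river = 1

1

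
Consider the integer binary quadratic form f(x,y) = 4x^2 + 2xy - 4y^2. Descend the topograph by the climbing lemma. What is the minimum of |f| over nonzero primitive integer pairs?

river: ρ → (-4,6,2)
river: ρ → (2,6,-4)
river: ρ → (-4,2,4)
river: ρ → (4,6,-2)
river: ρ → (-2,6,4)
river: ρ → (4,2,-4)
closes: descent 0, river 6
min |a| on river = 2

2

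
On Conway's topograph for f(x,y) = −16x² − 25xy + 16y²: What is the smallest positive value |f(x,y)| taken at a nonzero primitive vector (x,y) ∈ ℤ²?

descent: ρ → (16,25,-16)  [lands on river]
river: ρ → (-16,39,2)
river: ρ → (2,37,-35)
river: ρ → (-35,33,4)
river: ρ → (4,39,-8)
river: ρ → (-8,25,32)
river: ρ → (32,39,-1)
river: ρ → (-1,39,32)
river: ρ → (32,25,-8)
river: ρ → (-8,39,4)
river: ρ → (4,33,-35)
river: ρ → (-35,37,2)
river: ρ → (2,39,-16)
river: ρ → (-16,25,16)
river: ρ → (16,39,-2)
river: ρ → (-2,37,35)
river: ρ → (35,33,-4)
river: ρ → (-4,39,8)
river: ρ → (8,25,-32)
river: ρ → (-32,39,1)
river: ρ → (1,39,-32)
river: ρ → (-32,25,8)
river: ρ → (8,39,-4)
river: ρ → (-4,33,35)
river: ρ → (35,37,-2)
river: ρ → (-2,39,16)
closes: descent 1, river 26
min |a| on river = 1

1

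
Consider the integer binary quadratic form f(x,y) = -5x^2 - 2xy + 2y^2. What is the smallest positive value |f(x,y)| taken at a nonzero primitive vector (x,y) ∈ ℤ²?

descent: ρ → (2,6,-1)  [lands on river]
river: ρ → (-1,6,2)
closes: descent 1, river 2
min |a| on river = 1

1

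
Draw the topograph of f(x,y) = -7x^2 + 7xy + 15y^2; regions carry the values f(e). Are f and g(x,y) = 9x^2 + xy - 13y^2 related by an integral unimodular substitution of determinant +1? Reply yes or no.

D₁ = 469, D₂ = 469
river cycle of f (length 2): (-7, 21, 1), (1, 21, -7)
river cycle of g (length 4): (9, 19, -3), (-3, 17, 15), (15, 13, -5), (-5, 17, 9)
cycles differ ⇒ inequivalent

no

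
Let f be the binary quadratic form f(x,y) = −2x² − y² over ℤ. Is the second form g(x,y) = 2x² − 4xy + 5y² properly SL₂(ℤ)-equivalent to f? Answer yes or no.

D₁ = -8, D₂ = -24
discriminants differ ⇒ not SL₂(ℤ)-equivalent

no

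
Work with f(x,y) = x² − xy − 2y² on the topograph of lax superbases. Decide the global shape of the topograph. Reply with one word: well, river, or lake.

D = b²−4ac = (-1)² − 4·1·(-2) = 9
D = 3² is a perfect square ⇒ form factors over ℤ ⇒ lakes

lake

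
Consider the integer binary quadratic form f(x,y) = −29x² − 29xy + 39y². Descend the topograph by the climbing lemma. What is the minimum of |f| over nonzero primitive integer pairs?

descent: ρ → (39,29,-29)  [lands on river]
river: ρ → (-29,29,39)
river: ρ → (39,49,-19)
river: ρ → (-19,65,15)
river: ρ → (15,55,-39)
river: ρ → (-39,23,31)
river: ρ → (31,39,-31)
river: ρ → (-31,23,39)
river: ρ → (39,55,-15)
river: ρ → (-15,65,19)
river: ρ → (19,49,-39)
river: ρ → (-39,29,29)
river: ρ → (29,29,-39)
river: ρ → (-39,49,19)
river: ρ → (19,65,-15)
river: ρ → (-15,55,39)
river: ρ → (39,23,-31)
river: ρ → (-31,39,31)
river: ρ → (31,23,-39)
river: ρ → (-39,55,15)
river: ρ → (15,65,-19)
river: ρ → (-19,49,39)
closes: descent 1, river 22
min |a| on river = 15

15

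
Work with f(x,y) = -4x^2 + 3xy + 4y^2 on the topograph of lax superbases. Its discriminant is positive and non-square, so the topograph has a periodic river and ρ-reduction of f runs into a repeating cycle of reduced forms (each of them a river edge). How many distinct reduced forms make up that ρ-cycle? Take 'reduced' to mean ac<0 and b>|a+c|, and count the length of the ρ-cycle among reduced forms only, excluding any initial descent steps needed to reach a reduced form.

D = 73, ⌊√D⌋ = 8
river: ρ → (4,5,-3)
river: ρ → (-3,7,2)
river: ρ → (2,5,-6)
river: ρ → (-6,7,1)
river: ρ → (1,7,-6)
river: ρ → (-6,5,2)
river: ρ → (2,7,-3)
river: ρ → (-3,5,4)
river: ρ → (4,3,-4)
river: ρ → (-4,5,3)
river: ρ → (3,7,-2)
river: ρ → (-2,5,6)
river: ρ → (6,7,-1)
river: ρ → (-1,7,6)
river: ρ → (6,5,-2)
river: ρ → (-2,7,3)
river: ρ → (3,5,-4)
river: ρ → (-4,3,4)
ρ-cycle length = 18 (tail of 0 descent steps not counted)

18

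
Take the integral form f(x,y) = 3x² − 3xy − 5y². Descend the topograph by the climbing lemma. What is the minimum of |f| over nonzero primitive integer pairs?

descent: ρ → (-5,3,3)  [lands on river]
river: ρ → (3,3,-5)
river: ρ → (-5,7,1)
river: ρ → (1,7,-5)
closes: descent 1, river 4
min |a| on river = 1

1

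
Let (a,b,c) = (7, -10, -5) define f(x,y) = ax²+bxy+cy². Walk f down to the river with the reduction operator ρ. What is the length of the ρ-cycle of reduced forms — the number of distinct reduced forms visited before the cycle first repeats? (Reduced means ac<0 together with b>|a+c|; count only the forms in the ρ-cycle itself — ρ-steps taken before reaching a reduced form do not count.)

D = 240, ⌊√D⌋ = 15
descent: ρ → (-5,10,7)  [lands on river]
river: ρ → (7,4,-8)
river: ρ → (-8,12,3)
river: ρ → (3,12,-8)
river: ρ → (-8,4,7)
river: ρ → (7,10,-5)
ρ-cycle length = 6 (tail of 1 descent step not counted)

6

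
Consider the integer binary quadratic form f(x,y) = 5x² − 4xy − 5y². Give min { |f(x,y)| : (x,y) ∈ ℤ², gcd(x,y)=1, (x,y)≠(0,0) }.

descent: ρ → (-5,4,5)  [lands on river]
river: ρ → (5,6,-4)
river: ρ → (-4,10,1)
river: ρ → (1,10,-4)
river: ρ → (-4,6,5)
river: ρ → (5,4,-5)
river: ρ → (-5,6,4)
river: ρ → (4,10,-1)
river: ρ → (-1,10,4)
river: ρ → (4,6,-5)
closes: descent 1, river 10
min |a| on river = 1

1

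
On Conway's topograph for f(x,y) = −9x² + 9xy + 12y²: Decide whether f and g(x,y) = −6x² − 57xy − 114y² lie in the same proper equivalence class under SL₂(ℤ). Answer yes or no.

D₁ = 513, D₂ = 513
river cycle of f (length 6): (12, 15, -6), (-6, 21, 3), (3, 21, -6), (-6, 15, 12), (12, 9, -9), (-9, 9, 12)
river cycle of g (length 6): (-6, 15, 12), (12, 9, -9), (-9, 9, 12), (12, 15, -6), (-6, 21, 3), (3, 21, -6)
cycles coincide ⇒ equivalent

yes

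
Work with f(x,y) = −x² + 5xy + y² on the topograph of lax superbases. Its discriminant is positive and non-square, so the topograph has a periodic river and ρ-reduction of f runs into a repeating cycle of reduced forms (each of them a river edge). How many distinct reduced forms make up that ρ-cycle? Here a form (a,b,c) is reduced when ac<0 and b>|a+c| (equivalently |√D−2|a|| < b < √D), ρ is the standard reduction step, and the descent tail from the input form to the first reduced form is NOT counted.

D = 29, ⌊√D⌋ = 5
river: ρ → (1,5,-1)
river: ρ → (-1,5,1)
ρ-cycle length = 2 (tail of 0 descent steps not counted)

2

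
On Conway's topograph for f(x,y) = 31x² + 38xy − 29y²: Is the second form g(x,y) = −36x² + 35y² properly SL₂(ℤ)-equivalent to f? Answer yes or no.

D₁ = 5040, D₂ = 5040
river cycle of f (length 6): (-29, 20, 40), (40, 60, -9), (-9, 66, 19), (19, 48, -36), (-36, 24, 31), (31, 38, -29)
river cycle of g (length 2): (35, 70, -1), (-1, 70, 35)
cycles differ ⇒ inequivalent

no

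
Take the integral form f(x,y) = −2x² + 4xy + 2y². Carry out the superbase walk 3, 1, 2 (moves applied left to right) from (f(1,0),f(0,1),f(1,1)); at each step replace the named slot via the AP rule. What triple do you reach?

start (-2,2,4) = (f(1,0),f(0,1),f(1,1))
replace slot 3: 2·((-2)+2) − 4 = -4 → (-2,2,-4)
replace slot 1: 2·(2+(-4)) − (-2) = -2 → (-2,2,-4)
replace slot 2: 2·((-2)+(-4)) − 2 = -14 → (-2,-14,-4)

-2,-14,-4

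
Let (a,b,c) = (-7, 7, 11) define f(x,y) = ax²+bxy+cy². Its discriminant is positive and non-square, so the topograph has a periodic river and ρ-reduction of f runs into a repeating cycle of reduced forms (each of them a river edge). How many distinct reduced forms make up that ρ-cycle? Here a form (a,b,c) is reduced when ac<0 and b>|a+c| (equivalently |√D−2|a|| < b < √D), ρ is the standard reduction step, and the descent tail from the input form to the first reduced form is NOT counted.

D = 357, ⌊√D⌋ = 18
river: ρ → (11,15,-3)
river: ρ → (-3,15,11)
river: ρ → (11,7,-7)
river: ρ → (-7,7,11)
ρ-cycle length = 4 (tail of 0 descent steps not counted)

4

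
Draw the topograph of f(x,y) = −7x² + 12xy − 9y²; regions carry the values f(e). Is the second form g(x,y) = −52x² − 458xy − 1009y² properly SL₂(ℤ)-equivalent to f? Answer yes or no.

D₁ = -108, D₂ = -108
f is negative-definite; reduce −f:
−f: translate: b→2 (≡-12 mod 14), so (7,-12,9)→(7,2,4)
−f: flip: (7,2,4)→(4,-2,7)
−f: reduced (well bottom): (4,-2,7) with a≤c, −a<b≤a
flip sign back: reduced form of f is (-4,2,-7)
g is negative-definite; reduce −g:
−g: translate: b→42 (≡458 mod 104), so (52,458,1009)→(52,42,9)
−g: flip: (52,42,9)→(9,-42,52)
−g: translate: b→-6 (≡-42 mod 18), so (9,-42,52)→(9,-6,4)
−g: flip: (9,-6,4)→(4,6,9)
−g: translate: b→-2 (≡6 mod 8), so (4,6,9)→(4,-2,7)
−g: reduced (well bottom): (4,-2,7) with a≤c, −a<b≤a
flip sign back: reduced form of g is (-4,2,-7)
reduced forms (-4, 2, -7) vs (-4, 2, -7) ⇒ equivalent

yes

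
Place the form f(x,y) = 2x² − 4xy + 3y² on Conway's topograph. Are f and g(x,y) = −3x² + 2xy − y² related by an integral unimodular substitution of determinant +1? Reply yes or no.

D₁ = -8, D₂ = -8
f: translate: b→0 (≡-4 mod 4), so (2,-4,3)→(2,0,1)
f: flip: (2,0,1)→(1,0,2)
f: reduced (well bottom): (1,0,2) with a≤c, −a<b≤a
g is negative-definite; reduce −g:
−g: flip: (3,-2,1)→(1,2,3)
−g: translate: b→0 (≡2 mod 2), so (1,2,3)→(1,0,2)
−g: reduced (well bottom): (1,0,2) with a≤c, −a<b≤a
flip sign back: reduced form of g is (-1,0,-2)
reduced forms (1, 0, 2) vs (-1, 0, -2) ⇒ inequivalent

no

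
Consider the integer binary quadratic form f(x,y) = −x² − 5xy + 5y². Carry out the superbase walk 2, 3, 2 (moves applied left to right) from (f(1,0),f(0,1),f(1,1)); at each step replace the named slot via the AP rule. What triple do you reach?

start (-1,5,-1) = (f(1,0),f(0,1),f(1,1))
replace slot 2: 2·((-1)+(-1)) − 5 = -9 → (-1,-9,-1)
replace slot 3: 2·((-1)+(-9)) − (-1) = -19 → (-1,-9,-19)
replace slot 2: 2·((-1)+(-19)) − (-9) = -31 → (-1,-31,-19)

-1,-31,-19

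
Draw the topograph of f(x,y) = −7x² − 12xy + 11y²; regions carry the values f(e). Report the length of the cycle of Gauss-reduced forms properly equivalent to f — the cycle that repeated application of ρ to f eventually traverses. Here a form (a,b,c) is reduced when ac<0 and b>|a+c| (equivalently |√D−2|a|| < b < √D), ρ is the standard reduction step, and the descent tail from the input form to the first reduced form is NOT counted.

D = 452, ⌊√D⌋ = 21
descent: ρ → (11,12,-7)  [lands on river]
river: ρ → (-7,16,7)
river: ρ → (7,12,-11)
river: ρ → (-11,10,8)
river: ρ → (8,6,-13)
river: ρ → (-13,20,1)
river: ρ → (1,20,-13)
river: ρ → (-13,6,8)
river: ρ → (8,10,-11)
river: ρ → (-11,12,7)
river: ρ → (7,16,-7)
river: ρ → (-7,12,11)
river: ρ → (11,10,-8)
river: ρ → (-8,6,13)
river: ρ → (13,20,-1)
river: ρ → (-1,20,13)
river: ρ → (13,6,-8)
river: ρ → (-8,10,11)
ρ-cycle length = 18 (tail of 1 descent step not counted)

18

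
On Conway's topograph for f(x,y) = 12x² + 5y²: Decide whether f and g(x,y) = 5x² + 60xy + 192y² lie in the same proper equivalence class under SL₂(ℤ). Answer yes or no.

D₁ = -240, D₂ = -240
f: flip: (12,0,5)→(5,0,12)
f: reduced (well bottom): (5,0,12) with a≤c, −a<b≤a
g: translate: b→0 (≡60 mod 10), so (5,60,192)→(5,0,12)
g: reduced (well bottom): (5,0,12) with a≤c, −a<b≤a
reduced forms (5, 0, 12) vs (5, 0, 12) ⇒ equivalent

yes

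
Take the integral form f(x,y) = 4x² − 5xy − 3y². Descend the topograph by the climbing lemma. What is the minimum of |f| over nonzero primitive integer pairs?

descent: ρ → (-3,5,4)  [lands on river]
river: ρ → (4,3,-4)
river: ρ → (-4,5,3)
river: ρ → (3,7,-2)
river: ρ → (-2,5,6)
river: ρ → (6,7,-1)
river: ρ → (-1,7,6)
river: ρ → (6,5,-2)
river: ρ → (-2,7,3)
river: ρ → (3,5,-4)
river: ρ → (-4,3,4)
river: ρ → (4,5,-3)
river: ρ → (-3,7,2)
river: ρ → (2,5,-6)
river: ρ → (-6,7,1)
river: ρ → (1,7,-6)
river: ρ → (-6,5,2)
river: ρ → (2,7,-3)
closes: descent 1, river 18
min |a| on river = 1

1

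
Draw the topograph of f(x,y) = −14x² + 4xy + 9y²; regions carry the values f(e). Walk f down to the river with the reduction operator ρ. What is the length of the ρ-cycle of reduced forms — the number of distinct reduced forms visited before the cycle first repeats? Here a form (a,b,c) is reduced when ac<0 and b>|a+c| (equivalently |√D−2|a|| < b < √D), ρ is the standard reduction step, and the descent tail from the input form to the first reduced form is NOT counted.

D = 520, ⌊√D⌋ = 22
descent: ρ → (9,14,-9)  [lands on river]
river: ρ → (-9,22,1)
river: ρ → (1,22,-9)
river: ρ → (-9,14,9)
river: ρ → (9,22,-1)
river: ρ → (-1,22,9)
ρ-cycle length = 6 (tail of 1 descent step not counted)

6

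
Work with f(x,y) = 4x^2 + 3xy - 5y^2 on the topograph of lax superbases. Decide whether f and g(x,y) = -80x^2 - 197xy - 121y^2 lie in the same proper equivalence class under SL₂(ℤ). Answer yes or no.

D₁ = 89, D₂ = 89
river cycle of f (length 14): (-5, 7, 2), (2, 9, -1), (-1, 9, 2), (2, 7, -5), (-5, 3, 4), (4, 5, -4), (-4, 3, 5), (5, 7, -2), (-2, 9, 1), (1, 9, -2), … (4 more)
river cycle of g (length 14): (-4, 5, 4), (4, 3, -5), (-5, 7, 2), (2, 9, -1), (-1, 9, 2), (2, 7, -5), (-5, 3, 4), (4, 5, -4), (-4, 3, 5), (5, 7, -2), … (4 more)
cycles coincide ⇒ equivalent

yes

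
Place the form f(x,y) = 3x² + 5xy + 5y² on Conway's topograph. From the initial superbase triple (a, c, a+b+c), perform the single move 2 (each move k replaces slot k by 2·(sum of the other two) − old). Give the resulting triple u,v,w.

start (3,5,13) = (f(1,0),f(0,1),f(1,1))
replace slot 2: 2·(3+13) − 5 = 27 → (3,27,13)

3,27,13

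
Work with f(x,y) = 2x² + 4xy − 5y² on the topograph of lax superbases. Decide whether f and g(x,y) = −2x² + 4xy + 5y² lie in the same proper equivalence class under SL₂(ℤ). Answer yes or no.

D₁ = 56, D₂ = 56
river cycle of f (length 4): (-5, 6, 1), (1, 6, -5), (-5, 4, 2), (2, 4, -5)
river cycle of g (length 4): (5, 6, -1), (-1, 6, 5), (5, 4, -2), (-2, 4, 5)
cycles differ ⇒ inequivalent

no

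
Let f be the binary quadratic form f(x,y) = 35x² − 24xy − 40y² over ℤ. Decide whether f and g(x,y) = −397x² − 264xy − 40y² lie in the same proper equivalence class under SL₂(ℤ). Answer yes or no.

D₁ = 6176, D₂ = 6176
river cycle of f (length 12): (-40, 24, 35), (35, 46, -29), (-29, 70, 11), (11, 62, -53), (-53, 44, 20), (20, 76, -5), (-5, 74, 35), (35, 66, -13), (-13, 64, 40), (40, 16, -37), … (2 more)
river cycle of g (length 12): (-40, 24, 35), (35, 46, -29), (-29, 70, 11), (11, 62, -53), (-53, 44, 20), (20, 76, -5), (-5, 74, 35), (35, 66, -13), (-13, 64, 40), (40, 16, -37), … (2 more)
cycles coincide ⇒ equivalent

yes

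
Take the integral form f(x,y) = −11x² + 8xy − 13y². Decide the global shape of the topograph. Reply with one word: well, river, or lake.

D = b²−4ac = 8² − 4·(-11)·(-13) = -508
D < 0 ⇒ definite ⇒ every region one sign ⇒ single well

well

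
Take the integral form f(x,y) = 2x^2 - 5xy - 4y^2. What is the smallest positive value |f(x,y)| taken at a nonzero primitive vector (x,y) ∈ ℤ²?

descent: ρ → (-4,5,2)  [lands on river]
river: ρ → (2,7,-1)
river: ρ → (-1,7,2)
river: ρ → (2,5,-4)
river: ρ → (-4,3,3)
river: ρ → (3,3,-4)
closes: descent 1, river 6
min |a| on river = 1

1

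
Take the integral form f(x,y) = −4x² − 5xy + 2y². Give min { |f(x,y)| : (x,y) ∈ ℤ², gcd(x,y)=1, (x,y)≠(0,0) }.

descent: ρ → (2,5,-4)  [lands on river]
river: ρ → (-4,3,3)
river: ρ → (3,3,-4)
river: ρ → (-4,5,2)
river: ρ → (2,7,-1)
river: ρ → (-1,7,2)
closes: descent 1, river 6
min |a| on river = 1

1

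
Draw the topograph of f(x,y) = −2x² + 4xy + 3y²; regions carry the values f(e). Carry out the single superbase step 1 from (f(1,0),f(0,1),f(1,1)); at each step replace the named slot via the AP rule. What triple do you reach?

start (-2,3,5) = (f(1,0),f(0,1),f(1,1))
replace slot 1: 2·(3+5) − (-2) = 18 → (18,3,5)

18,3,5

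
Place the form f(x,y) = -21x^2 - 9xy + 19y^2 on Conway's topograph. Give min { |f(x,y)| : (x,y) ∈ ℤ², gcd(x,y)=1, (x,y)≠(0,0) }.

descent: ρ → (19,9,-21)  [lands on river]
river: ρ → (-21,33,7)
river: ρ → (7,37,-11)
river: ρ → (-11,29,19)
closes: descent 1, river 4
min |a| on river = 7

7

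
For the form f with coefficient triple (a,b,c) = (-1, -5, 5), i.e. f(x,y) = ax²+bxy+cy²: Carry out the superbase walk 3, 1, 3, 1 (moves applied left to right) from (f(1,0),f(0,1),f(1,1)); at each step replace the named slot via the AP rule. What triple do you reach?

start (-1,5,-1) = (f(1,0),f(0,1),f(1,1))
replace slot 3: 2·((-1)+5) − (-1) = 9 → (-1,5,9)
replace slot 1: 2·(5+9) − (-1) = 29 → (29,5,9)
replace slot 3: 2·(29+5) − 9 = 59 → (29,5,59)
replace slot 1: 2·(5+59) − 29 = 99 → (99,5,59)

99,5,59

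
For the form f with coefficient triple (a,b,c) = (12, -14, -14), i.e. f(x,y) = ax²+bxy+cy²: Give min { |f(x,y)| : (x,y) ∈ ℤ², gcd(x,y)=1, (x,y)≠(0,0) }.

descent: ρ → (-14,14,12)  [lands on river]
river: ρ → (12,10,-16)
river: ρ → (-16,22,6)
river: ρ → (6,26,-8)
river: ρ → (-8,22,12)
river: ρ → (12,26,-4)
river: ρ → (-4,22,24)
river: ρ → (24,26,-2)
river: ρ → (-2,26,24)
river: ρ → (24,22,-4)
river: ρ → (-4,26,12)
river: ρ → (12,22,-8)
river: ρ → (-8,26,6)
river: ρ → (6,22,-16)
river: ρ → (-16,10,12)
river: ρ → (12,14,-14)
closes: descent 1, river 16
min |a| on river = 2

2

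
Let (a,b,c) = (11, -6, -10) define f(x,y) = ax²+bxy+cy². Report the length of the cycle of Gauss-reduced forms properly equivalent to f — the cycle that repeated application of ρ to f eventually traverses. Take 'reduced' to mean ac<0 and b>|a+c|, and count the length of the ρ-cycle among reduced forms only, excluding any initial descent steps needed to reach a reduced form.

D = 476, ⌊√D⌋ = 21
descent: ρ → (-10,6,11)  [lands on river]
river: ρ → (11,16,-5)
river: ρ → (-5,14,14)
river: ρ → (14,14,-5)
river: ρ → (-5,16,11)
river: ρ → (11,6,-10)
river: ρ → (-10,14,7)
river: ρ → (7,14,-10)
ρ-cycle length = 8 (tail of 1 descent step not counted)

8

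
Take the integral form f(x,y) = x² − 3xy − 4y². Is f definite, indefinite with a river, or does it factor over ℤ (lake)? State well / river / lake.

D = b²−4ac = (-3)² − 4·1·(-4) = 25
D = 5² is a perfect square ⇒ form factors over ℤ ⇒ lakes

lake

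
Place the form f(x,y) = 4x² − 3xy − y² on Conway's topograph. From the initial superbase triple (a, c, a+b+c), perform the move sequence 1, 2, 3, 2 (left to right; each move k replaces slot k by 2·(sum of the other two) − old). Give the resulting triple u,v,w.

start (4,-1,0) = (f(1,0),f(0,1),f(1,1))
replace slot 1: 2·((-1)+0) − 4 = -6 → (-6,-1,0)
replace slot 2: 2·((-6)+0) − (-1) = -11 → (-6,-11,0)
replace slot 3: 2·((-6)+(-11)) − 0 = -34 → (-6,-11,-34)
replace slot 2: 2·((-6)+(-34)) − (-11) = -69 → (-6,-69,-34)

-6,-69,-34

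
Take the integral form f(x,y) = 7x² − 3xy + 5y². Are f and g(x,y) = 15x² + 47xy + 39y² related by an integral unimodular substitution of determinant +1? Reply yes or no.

D₁ = -131, D₂ = -131
f: flip: (7,-3,5)→(5,3,7)
f: reduced (well bottom): (5,3,7) with a≤c, −a<b≤a
g: translate: b→-13 (≡47 mod 30), so (15,47,39)→(15,-13,5)
g: flip: (15,-13,5)→(5,13,15)
g: translate: b→3 (≡13 mod 10), so (5,13,15)→(5,3,7)
g: reduced (well bottom): (5,3,7) with a≤c, −a<b≤a
reduced forms (5, 3, 7) vs (5, 3, 7) ⇒ equivalent

yes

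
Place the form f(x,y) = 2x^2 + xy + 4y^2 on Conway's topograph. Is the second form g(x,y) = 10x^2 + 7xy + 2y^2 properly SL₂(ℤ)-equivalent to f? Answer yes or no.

D₁ = -31, D₂ = -31
f: reduced (well bottom): (2,1,4) with a≤c, −a<b≤a
g: flip: (10,7,2)→(2,-7,10)
g: translate: b→1 (≡-7 mod 4), so (2,-7,10)→(2,1,4)
g: reduced (well bottom): (2,1,4) with a≤c, −a<b≤a
reduced forms (2, 1, 4) vs (2, 1, 4) ⇒ equivalent

yes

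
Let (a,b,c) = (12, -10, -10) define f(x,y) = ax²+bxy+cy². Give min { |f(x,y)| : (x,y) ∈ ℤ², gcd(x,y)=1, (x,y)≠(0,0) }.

descent: ρ → (-10,10,12)  [lands on river]
river: ρ → (12,14,-8)
river: ρ → (-8,18,8)
river: ρ → (8,14,-12)
river: ρ → (-12,10,10)
river: ρ → (10,10,-12)
river: ρ → (-12,14,8)
river: ρ → (8,18,-8)
river: ρ → (-8,14,12)
river: ρ → (12,10,-10)
closes: descent 1, river 10
min |a| on river = 8

8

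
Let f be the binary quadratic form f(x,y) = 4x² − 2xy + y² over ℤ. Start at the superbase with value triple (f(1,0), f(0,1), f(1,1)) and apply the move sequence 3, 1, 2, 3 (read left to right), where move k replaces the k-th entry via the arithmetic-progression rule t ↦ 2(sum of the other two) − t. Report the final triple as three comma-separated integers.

start (4,1,3) = (f(1,0),f(0,1),f(1,1))
replace slot 3: 2·(4+1) − 3 = 7 → (4,1,7)
replace slot 1: 2·(1+7) − 4 = 12 → (12,1,7)
replace slot 2: 2·(12+7) − 1 = 37 → (12,37,7)
replace slot 3: 2·(12+37) − 7 = 91 → (12,37,91)

12,37,91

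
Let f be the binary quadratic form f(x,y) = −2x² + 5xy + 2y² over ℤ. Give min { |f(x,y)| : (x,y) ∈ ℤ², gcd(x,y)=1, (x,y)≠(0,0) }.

river: ρ → (2,3,-4)
river: ρ → (-4,5,1)
river: ρ → (1,5,-4)
river: ρ → (-4,3,2)
river: ρ → (2,5,-2)
river: ρ → (-2,3,4)
river: ρ → (4,5,-1)
river: ρ → (-1,5,4)
river: ρ → (4,3,-2)
river: ρ → (-2,5,2)
closes: descent 0, river 10
min |a| on river = 1

1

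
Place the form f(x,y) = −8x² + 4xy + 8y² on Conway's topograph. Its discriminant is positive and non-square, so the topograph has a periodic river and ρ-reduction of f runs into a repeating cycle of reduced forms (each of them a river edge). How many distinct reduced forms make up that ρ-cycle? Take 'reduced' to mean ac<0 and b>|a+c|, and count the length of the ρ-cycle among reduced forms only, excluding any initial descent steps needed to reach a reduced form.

D = 272, ⌊√D⌋ = 16
river: ρ → (8,12,-4)
river: ρ → (-4,12,8)
river: ρ → (8,4,-8)
river: ρ → (-8,12,4)
river: ρ → (4,12,-8)
river: ρ → (-8,4,8)
ρ-cycle length = 6 (tail of 0 descent steps not counted)

6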